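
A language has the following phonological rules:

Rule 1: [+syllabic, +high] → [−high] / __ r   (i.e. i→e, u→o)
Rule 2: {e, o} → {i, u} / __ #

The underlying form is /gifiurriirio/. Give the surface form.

Rule 1 (pre-rhotic lowering): /u/ is a high vowel immediately before /r/, so it lowers to [o]. /i/ is a high vowel immediately before /r/, so it lowers to [e]. /gifiurriirio/ → gifiorrierio.
Rule 2 (final vowel raising): /o/ is a mid vowel in word-final position, so it raises to [u]. /gifiorrierio/ → gifiorrieriu.

gifiorrieriu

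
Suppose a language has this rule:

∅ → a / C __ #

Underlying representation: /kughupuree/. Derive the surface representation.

kughupuree

No segment of /kughupuree/ meets the structural description of the rule, so the form surfaces unchanged.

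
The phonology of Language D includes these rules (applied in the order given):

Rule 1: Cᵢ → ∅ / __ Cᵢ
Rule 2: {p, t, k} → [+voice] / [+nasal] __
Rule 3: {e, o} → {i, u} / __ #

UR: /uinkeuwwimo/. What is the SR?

Rule 1 (degemination): /ww/ is a geminate; the first /w/ deletes. /uinkeuwwimo/ → uinkeuwimo.
Rule 2 (post-nasal voicing): /k/ is a voiceless stop immediately after the nasal /n/, so it voices to [g]. /uinkeuwimo/ → uingeuwimo.
Rule 3 (final vowel raising): /o/ is a mid vowel in word-final position, so it raises to [u]. /uingeuwimo/ → uingeuwimu.

uingeuwimu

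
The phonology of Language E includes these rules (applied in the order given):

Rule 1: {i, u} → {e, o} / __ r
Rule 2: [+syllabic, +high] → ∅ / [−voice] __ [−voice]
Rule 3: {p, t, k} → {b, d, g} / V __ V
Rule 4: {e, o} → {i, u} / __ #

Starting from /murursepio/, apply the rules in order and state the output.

mororsebiu

Rule 1 (pre-rhotic lowering): /u/ is a high vowel immediately before /r/, so it lowers to [o]. /u/ is a high vowel immediately before /r/, so it lowers to [o]. /murursepio/ → mororsepio.
Rule 2 (high vowel syncope): no segment meets the environment; /mororsepio/ is unchanged.
Rule 3 (intervocalic voicing): /p/ is a voiceless stop between vowels /e/ and /i/, so it voices to [b]. /mororsepio/ → mororsebio.
Rule 4 (final vowel raising): /o/ is a mid vowel in word-final position, so it raises to [u]. /mororsebio/ → mororsebiu.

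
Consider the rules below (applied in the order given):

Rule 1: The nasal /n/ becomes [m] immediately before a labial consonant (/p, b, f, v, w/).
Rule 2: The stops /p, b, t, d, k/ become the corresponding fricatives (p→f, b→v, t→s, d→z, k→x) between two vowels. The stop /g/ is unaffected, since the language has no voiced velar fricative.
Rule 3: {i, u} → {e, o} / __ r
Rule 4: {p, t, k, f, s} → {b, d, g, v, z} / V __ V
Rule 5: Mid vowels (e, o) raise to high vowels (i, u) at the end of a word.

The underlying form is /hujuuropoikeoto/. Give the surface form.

Rule 1 (nasal place assimilation): no segment meets the environment; /hujuuropoikeoto/ is unchanged.
Rule 2 (intervocalic spirantization): /p/ is a stop between vowels /o/ and /o/, so it spirantizes to the fricative [f]. /k/ is a stop between vowels /i/ and /e/, so it spirantizes to the fricative [x]. /t/ is a stop between vowels /o/ and /o/, so it spirantizes to the fricative [s]. /hujuuropoikeoto/ → hujuurofoixeoso.
Rule 3 (pre-rhotic lowering): /u/ is a high vowel immediately before /r/, so it lowers to [o]. /hujuurofoixeoso/ → hujuorofoixeoso.
Rule 4 (intervocalic voicing): /f/ is a voiceless obstruent between vowels /o/ and /o/, so it voices to [v]. /s/ is a voiceless obstruent between vowels /o/ and /o/, so it voices to [z]. /hujuorofoixeoso/ → hujuorovoixeozo.
Rule 5 (final vowel raising): /o/ is a mid vowel in word-final position, so it raises to [u]. /hujuorovoixeozo/ → hujuorovoixeozu.

hujuorovoixeozu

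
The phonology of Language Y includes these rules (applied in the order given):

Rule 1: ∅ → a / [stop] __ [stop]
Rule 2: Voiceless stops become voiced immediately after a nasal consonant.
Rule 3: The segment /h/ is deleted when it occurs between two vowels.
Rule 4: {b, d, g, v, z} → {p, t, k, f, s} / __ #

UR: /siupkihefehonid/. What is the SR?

Rule 1 (stop-cluster a-epenthesis): /p/ and /k/ form a stop–stop cluster, so [a] is inserted between them. /siupkihefehonid/ → siupakihefehonid.
Rule 2 (post-nasal voicing): no segment meets the environment; /siupakihefehonid/ is unchanged.
Rule 3 (intervocalic h-deletion): /h/ occurs between vowels /i/ and /e/, so it deletes. /h/ occurs between vowels /e/ and /o/, so it deletes. /siupakihefehonid/ → siupakiefeonid.
Rule 4 (final devoicing): /d/ is a voiced obstruent in word-final position, so it devoices to [t]. /siupakiefeonid/ → siupakiefeonit.

siupakiefeonit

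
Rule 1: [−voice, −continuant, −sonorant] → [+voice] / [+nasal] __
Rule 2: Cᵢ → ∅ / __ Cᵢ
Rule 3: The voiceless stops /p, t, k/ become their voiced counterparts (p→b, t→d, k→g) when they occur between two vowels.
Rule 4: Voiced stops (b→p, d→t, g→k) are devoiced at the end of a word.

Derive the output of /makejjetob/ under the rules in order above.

Rule 1 (post-nasal voicing): no segment meets the environment; /makejjetob/ is unchanged.
Rule 2 (degemination): /jj/ is a geminate; the first /j/ deletes. /makejjetob/ → makejetob.
Rule 3 (intervocalic voicing): /k/ is a voiceless stop between vowels /a/ and /e/, so it voices to [g]. /t/ is a voiceless stop between vowels /e/ and /o/, so it voices to [d]. /makejetob/ → magejedob.
Rule 4 (final devoicing): /b/ is a voiced stop in word-final position, so it devoices to [p]. /magejedob/ → magejedop.

magejedop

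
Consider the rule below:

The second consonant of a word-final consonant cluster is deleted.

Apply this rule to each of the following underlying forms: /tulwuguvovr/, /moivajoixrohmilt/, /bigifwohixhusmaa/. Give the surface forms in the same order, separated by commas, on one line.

/tulwuguvovr/: /r/ is the second consonant of a word-final cluster /vr/, so it deletes. → [tulwuguvov].
/moivajoixrohmilt/: /t/ is the second consonant of a word-final cluster /lt/, so it deletes. → [moivajoixrohmil].
/bigifwohixhusmaa/: the rule's environment is not met; surfaces unchanged as [bigifwohixhusmaa].

tulwuguvov, moivajoixrohmil, bigifwohixhusmaa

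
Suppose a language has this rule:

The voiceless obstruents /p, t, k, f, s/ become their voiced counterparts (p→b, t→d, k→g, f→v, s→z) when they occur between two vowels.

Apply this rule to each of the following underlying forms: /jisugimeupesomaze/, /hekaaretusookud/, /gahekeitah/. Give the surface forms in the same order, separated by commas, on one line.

jizugimeubezomaze, hegaareduzoogud, gahegeidah

/jisugimeupesomaze/: /s/ is a voiceless obstruent between vowels /i/ and /u/, so it voices to [z]. /p/ is a voiceless obstruent between vowels /u/ and /e/, so it voices to [b]. /s/ is a voiceless obstruent between vowels /e/ and /o/, so it voices to [z]. → [jizugimeubezomaze].
/hekaaretusookud/: /k/ is a voiceless obstruent between vowels /e/ and /a/, so it voices to [g]. /t/ is a voiceless obstruent between vowels /e/ and /u/, so it voices to [d]. /s/ is a voiceless obstruent between vowels /u/ and /o/, so it voices to [z]. /k/ is a voiceless obstruent between vowels /o/ and /u/, so it voices to [g]. → [hegaareduzoogud].
/gahekeitah/: /k/ is a voiceless obstruent between vowels /e/ and /e/, so it voices to [g]. /t/ is a voiceless obstruent between vowels /i/ and /a/, so it voices to [d]. → [gahegeidah].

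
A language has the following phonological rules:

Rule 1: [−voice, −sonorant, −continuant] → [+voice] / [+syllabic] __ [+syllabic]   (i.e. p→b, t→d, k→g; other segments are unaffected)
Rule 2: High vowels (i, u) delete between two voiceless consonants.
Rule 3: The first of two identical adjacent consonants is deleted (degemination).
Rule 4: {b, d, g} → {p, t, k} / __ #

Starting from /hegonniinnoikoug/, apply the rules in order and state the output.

Rule 1 (intervocalic voicing): /k/ is a voiceless stop between vowels /i/ and /o/, so it voices to [g]. /hegonniinnoikoug/ → hegonniinnoigoug.
Rule 2 (high vowel syncope): no segment meets the environment; /hegonniinnoigoug/ is unchanged.
Rule 3 (degemination): /nn/ is a geminate; the first /n/ deletes. /nn/ is a geminate; the first /n/ deletes. /hegonniinnoigoug/ → hegoniinoigoug.
Rule 4 (final devoicing): /g/ is a voiced stop in word-final position, so it devoices to [k]. /hegoniinoigoug/ → hegoniinoigouk.

hegoniinoigouk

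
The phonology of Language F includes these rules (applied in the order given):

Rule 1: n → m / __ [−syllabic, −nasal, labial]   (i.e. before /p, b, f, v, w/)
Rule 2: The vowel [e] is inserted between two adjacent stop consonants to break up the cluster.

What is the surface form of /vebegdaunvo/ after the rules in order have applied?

vebegedaumvo

Rule 1 (nasal place assimilation): /n/ precedes the labial consonant /v/, so it assimilates in place to [m]. /vebegdaunvo/ → vebegdaumvo.
Rule 2 (stop-cluster e-epenthesis): /g/ and /d/ form a stop–stop cluster, so [e] is inserted between them. /vebegdaumvo/ → vebegedaumvo.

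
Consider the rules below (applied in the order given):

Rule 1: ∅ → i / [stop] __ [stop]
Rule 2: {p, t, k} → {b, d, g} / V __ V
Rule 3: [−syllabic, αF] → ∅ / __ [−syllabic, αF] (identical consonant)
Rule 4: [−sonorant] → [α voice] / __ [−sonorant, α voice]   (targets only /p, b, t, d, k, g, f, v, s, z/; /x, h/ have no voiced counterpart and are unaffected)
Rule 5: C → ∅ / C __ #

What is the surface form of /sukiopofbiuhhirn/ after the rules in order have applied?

sugiobovbiuhir

Rule 1 (stop-cluster i-epenthesis): no segment meets the environment; /sukiopofbiuhhirn/ is unchanged.
Rule 2 (intervocalic voicing): /k/ is a voiceless stop between vowels /u/ and /i/, so it voices to [g]. /p/ is a voiceless stop between vowels /o/ and /o/, so it voices to [b]. /sukiopofbiuhhirn/ → sugiobofbiuhhirn.
Rule 3 (degemination): /hh/ is a geminate; the first /h/ deletes. /sugiobofbiuhhirn/ → sugiobofbiuhirn.
Rule 4 (regressive voicing assimilation): /f/ precedes the voiced obstruent /b/, so it voices to [v] by assimilation. /sugiobofbiuhirn/ → sugiobovbiuhirn.
Rule 5 (final cluster simplification): /n/ is the second consonant of a word-final cluster /rn/, so it deletes. /sugiobovbiuhirn/ → sugiobovbiuhir.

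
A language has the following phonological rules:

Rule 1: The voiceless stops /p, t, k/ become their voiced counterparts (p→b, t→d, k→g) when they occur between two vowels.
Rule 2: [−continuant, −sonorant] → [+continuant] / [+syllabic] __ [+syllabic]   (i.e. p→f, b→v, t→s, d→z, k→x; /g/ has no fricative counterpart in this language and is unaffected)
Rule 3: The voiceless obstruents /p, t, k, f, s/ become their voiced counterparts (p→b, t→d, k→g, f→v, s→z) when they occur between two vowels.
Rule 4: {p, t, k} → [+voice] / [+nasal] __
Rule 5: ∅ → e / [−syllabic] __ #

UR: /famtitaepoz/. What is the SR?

famdizaevoze

Rule 1 (intervocalic voicing): /t/ is a voiceless stop between vowels /i/ and /a/, so it voices to [d]. /p/ is a voiceless stop between vowels /e/ and /o/, so it voices to [b]. /famtitaepoz/ → famtidaeboz.
Rule 2 (intervocalic spirantization): /d/ is a stop between vowels /i/ and /a/, so it spirantizes to the fricative [z]. /b/ is a stop between vowels /e/ and /o/, so it spirantizes to the fricative [v]. /famtidaeboz/ → famtizaevoz.
Rule 3 (intervocalic voicing): no segment meets the environment; /famtizaevoz/ is unchanged.
Rule 4 (post-nasal voicing): /t/ is a voiceless stop immediately after the nasal /m/, so it voices to [d]. /famtizaevoz/ → famdizaevoz.
Rule 5 (final e-epenthesis): the form ends in the consonant /z/, so [e] is inserted word-finally. /famdizaevoz/ → famdizaevoze.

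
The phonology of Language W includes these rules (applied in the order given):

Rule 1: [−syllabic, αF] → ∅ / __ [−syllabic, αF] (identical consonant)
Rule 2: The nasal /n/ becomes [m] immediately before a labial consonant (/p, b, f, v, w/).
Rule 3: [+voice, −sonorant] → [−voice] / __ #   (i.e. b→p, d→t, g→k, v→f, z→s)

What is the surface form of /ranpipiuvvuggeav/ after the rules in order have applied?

rampipiuvugeaf

Rule 1 (degemination): /vv/ is a geminate; the first /v/ deletes. /gg/ is a geminate; the first /g/ deletes. /ranpipiuvvuggeav/ → ranpipiuvugeav.
Rule 2 (nasal place assimilation): /n/ precedes the labial consonant /p/, so it assimilates in place to [m]. /ranpipiuvugeav/ → rampipiuvugeav.
Rule 3 (final devoicing): /v/ is a voiced obstruent in word-final position, so it devoices to [f]. /rampipiuvugeav/ → rampipiuvugeaf.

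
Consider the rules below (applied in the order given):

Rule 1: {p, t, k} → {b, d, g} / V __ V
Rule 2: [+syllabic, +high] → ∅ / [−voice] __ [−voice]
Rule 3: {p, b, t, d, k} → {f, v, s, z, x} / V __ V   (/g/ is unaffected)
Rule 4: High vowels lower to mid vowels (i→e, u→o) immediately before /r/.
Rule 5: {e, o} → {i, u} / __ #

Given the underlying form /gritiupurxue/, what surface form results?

griziuvorxui

Rule 1 (intervocalic voicing): /t/ is a voiceless stop between vowels /i/ and /i/, so it voices to [d]. /p/ is a voiceless stop between vowels /u/ and /u/, so it voices to [b]. /gritiupurxue/ → gridiuburxue.
Rule 2 (high vowel syncope): no segment meets the environment; /gridiuburxue/ is unchanged.
Rule 3 (intervocalic spirantization): /d/ is a stop between vowels /i/ and /i/, so it spirantizes to the fricative [z]. /b/ is a stop between vowels /u/ and /u/, so it spirantizes to the fricative [v]. /gridiuburxue/ → griziuvurxue.
Rule 4 (pre-rhotic lowering): /u/ is a high vowel immediately before /r/, so it lowers to [o]. /griziuvurxue/ → griziuvorxue.
Rule 5 (final vowel raising): /e/ is a mid vowel in word-final position, so it raises to [i]. /griziuvorxue/ → griziuvorxui.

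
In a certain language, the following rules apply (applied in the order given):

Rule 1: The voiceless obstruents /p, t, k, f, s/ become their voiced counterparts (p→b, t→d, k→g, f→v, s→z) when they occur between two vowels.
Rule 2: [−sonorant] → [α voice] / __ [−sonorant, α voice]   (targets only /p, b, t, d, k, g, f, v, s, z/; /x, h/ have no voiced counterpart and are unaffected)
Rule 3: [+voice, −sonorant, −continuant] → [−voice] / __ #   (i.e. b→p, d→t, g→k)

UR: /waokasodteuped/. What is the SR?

Rule 1 (intervocalic voicing): /k/ is a voiceless obstruent between vowels /o/ and /a/, so it voices to [g]. /s/ is a voiceless obstruent between vowels /a/ and /o/, so it voices to [z]. /p/ is a voiceless obstruent between vowels /u/ and /e/, so it voices to [b]. /waokasodteuped/ → waogazodteubed.
Rule 2 (regressive voicing assimilation): /d/ precedes the voiceless obstruent /t/, so it devoices to [t] by assimilation. /waogazodteubed/ → waogazotteubed.
Rule 3 (final devoicing): /d/ is a voiced stop in word-final position, so it devoices to [t]. /waogazotteubed/ → waogazotteubet.

waogazotteubet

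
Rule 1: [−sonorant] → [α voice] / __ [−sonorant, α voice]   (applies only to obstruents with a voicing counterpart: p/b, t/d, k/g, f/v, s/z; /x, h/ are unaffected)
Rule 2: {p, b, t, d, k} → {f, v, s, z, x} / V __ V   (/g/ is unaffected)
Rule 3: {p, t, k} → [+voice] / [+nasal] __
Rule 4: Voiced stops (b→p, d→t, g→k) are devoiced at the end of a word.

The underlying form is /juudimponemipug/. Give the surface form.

juuzimbonemifuk

Rule 1 (regressive voicing assimilation): no segment meets the environment; /juudimponemipug/ is unchanged.
Rule 2 (intervocalic spirantization): /d/ is a stop between vowels /u/ and /i/, so it spirantizes to the fricative [z]. /p/ is a stop between vowels /i/ and /u/, so it spirantizes to the fricative [f]. /juudimponemipug/ → juuzimponemifug.
Rule 3 (post-nasal voicing): /p/ is a voiceless stop immediately after the nasal /m/, so it voices to [b]. /juuzimponemifug/ → juuzimbonemifug.
Rule 4 (final devoicing): /g/ is a voiced stop in word-final position, so it devoices to [k]. /juuzimbonemifug/ → juuzimbonemifuk.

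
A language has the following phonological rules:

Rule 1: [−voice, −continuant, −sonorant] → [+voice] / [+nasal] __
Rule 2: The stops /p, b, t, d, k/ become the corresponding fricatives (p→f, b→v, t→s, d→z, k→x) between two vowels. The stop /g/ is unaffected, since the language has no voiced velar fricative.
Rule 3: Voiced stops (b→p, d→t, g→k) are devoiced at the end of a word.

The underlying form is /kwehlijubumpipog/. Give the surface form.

kwehlijuvumbifok

Rule 1 (post-nasal voicing): /p/ is a voiceless stop immediately after the nasal /m/, so it voices to [b]. /kwehlijubumpipog/ → kwehlijubumbipog.
Rule 2 (intervocalic spirantization): /b/ is a stop between vowels /u/ and /u/, so it spirantizes to the fricative [v]. /p/ is a stop between vowels /i/ and /o/, so it spirantizes to the fricative [f]. /kwehlijubumbipog/ → kwehlijuvumbifog.
Rule 3 (final devoicing): /g/ is a voiced stop in word-final position, so it devoices to [k]. /kwehlijuvumbifog/ → kwehlijuvumbifok.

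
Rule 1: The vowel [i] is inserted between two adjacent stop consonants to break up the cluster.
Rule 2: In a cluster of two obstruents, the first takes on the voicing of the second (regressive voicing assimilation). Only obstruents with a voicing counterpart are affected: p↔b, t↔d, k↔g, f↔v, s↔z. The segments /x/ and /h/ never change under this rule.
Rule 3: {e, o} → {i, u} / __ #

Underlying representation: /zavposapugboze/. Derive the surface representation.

zafposapugibozi

Rule 1 (stop-cluster i-epenthesis): /g/ and /b/ form a stop–stop cluster, so [i] is inserted between them. /zavposapugboze/ → zavposapugiboze.
Rule 2 (regressive voicing assimilation): /v/ precedes the voiceless obstruent /p/, so it devoices to [f] by assimilation. /zavposapugiboze/ → zafposapugiboze.
Rule 3 (final vowel raising): /e/ is a mid vowel in word-final position, so it raises to [i]. /zafposapugiboze/ → zafposapugibozi.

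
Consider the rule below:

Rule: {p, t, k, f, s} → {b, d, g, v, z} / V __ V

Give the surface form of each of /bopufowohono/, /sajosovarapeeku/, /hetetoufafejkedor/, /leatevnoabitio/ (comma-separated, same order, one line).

bobuvowohono, sajozovarabeegu, hededouvavejkedor, leadevnoabidio

/bopufowohono/: /p/ is a voiceless obstruent between vowels /o/ and /u/, so it voices to [b]. /f/ is a voiceless obstruent between vowels /u/ and /o/, so it voices to [v]. → [bobuvowohono].
/sajosovarapeeku/: /s/ is a voiceless obstruent between vowels /o/ and /o/, so it voices to [z]. /p/ is a voiceless obstruent between vowels /a/ and /e/, so it voices to [b]. /k/ is a voiceless obstruent between vowels /e/ and /u/, so it voices to [g]. → [sajozovarabeegu].
/hetetoufafejkedor/: /t/ is a voiceless obstruent between vowels /e/ and /e/, so it voices to [d]. /t/ is a voiceless obstruent between vowels /e/ and /o/, so it voices to [d]. /f/ is a voiceless obstruent between vowels /u/ and /a/, so it voices to [v]. /f/ is a voiceless obstruent between vowels /a/ and /e/, so it voices to [v]. → [hededouvavejkedor].
/leatevnoabitio/: /t/ is a voiceless obstruent between vowels /a/ and /e/, so it voices to [d]. /t/ is a voiceless obstruent between vowels /i/ and /i/, so it voices to [d]. → [leadevnoabidio].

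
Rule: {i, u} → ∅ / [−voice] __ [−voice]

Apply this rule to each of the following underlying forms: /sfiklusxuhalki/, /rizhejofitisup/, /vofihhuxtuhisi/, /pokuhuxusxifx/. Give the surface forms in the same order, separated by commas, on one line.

sfklusxhalki, rizhejoftsp, vofhhxthsi, pokhxsxfx

/sfiklusxuhalki/: /i/ is a high vowel flanked by voiceless consonants /f/ and /k/, so it deletes. /u/ is a high vowel flanked by voiceless consonants /x/ and /h/, so it deletes. → [sfklusxhalki].
/rizhejofitisup/: /i/ is a high vowel flanked by voiceless consonants /f/ and /t/, so it deletes. /i/ is a high vowel flanked by voiceless consonants /t/ and /s/, so it deletes. /u/ is a high vowel flanked by voiceless consonants /s/ and /p/, so it deletes. → [rizhejoftsp].
/vofihhuxtuhisi/: /i/ is a high vowel flanked by voiceless consonants /f/ and /h/, so it deletes. /u/ is a high vowel flanked by voiceless consonants /h/ and /x/, so it deletes. /u/ is a high vowel flanked by voiceless consonants /t/ and /h/, so it deletes. /i/ is a high vowel flanked by voiceless consonants /h/ and /s/, so it deletes. → [vofhhxthsi].
/pokuhuxusxifx/: /u/ is a high vowel flanked by voiceless consonants /k/ and /h/, so it deletes. /u/ is a high vowel flanked by voiceless consonants /h/ and /x/, so it deletes. /u/ is a high vowel flanked by voiceless consonants /x/ and /s/, so it deletes. /i/ is a high vowel flanked by voiceless consonants /x/ and /f/, so it deletes. → [pokhxsxfx].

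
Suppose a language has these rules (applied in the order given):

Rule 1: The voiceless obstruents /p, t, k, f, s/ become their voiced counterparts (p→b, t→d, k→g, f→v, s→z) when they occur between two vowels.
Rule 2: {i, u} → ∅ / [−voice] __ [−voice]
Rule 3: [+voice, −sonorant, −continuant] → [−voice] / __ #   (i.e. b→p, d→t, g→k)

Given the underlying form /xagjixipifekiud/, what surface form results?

xagjixibivegiut

Rule 1 (intervocalic voicing): /p/ is a voiceless obstruent between vowels /i/ and /i/, so it voices to [b]. /f/ is a voiceless obstruent between vowels /i/ and /e/, so it voices to [v]. /k/ is a voiceless obstruent between vowels /e/ and /i/, so it voices to [g]. /xagjixipifekiud/ → xagjixibivegiud.
Rule 2 (high vowel syncope): no segment meets the environment; /xagjixibivegiud/ is unchanged.
Rule 3 (final devoicing): /d/ is a voiced stop in word-final position, so it devoices to [t]. /xagjixibivegiud/ → xagjixibivegiut.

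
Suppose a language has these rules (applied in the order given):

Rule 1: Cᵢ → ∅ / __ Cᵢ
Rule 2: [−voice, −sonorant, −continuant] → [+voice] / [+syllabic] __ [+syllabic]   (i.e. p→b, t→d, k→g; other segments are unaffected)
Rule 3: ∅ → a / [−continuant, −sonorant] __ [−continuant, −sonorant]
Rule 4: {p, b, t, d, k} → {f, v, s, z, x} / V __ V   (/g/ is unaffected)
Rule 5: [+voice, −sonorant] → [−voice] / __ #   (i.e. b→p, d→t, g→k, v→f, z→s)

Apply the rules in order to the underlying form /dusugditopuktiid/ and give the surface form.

dusugazizovuxasiit

Rule 1 (degemination): no segment meets the environment; /dusugditopuktiid/ is unchanged.
Rule 2 (intervocalic voicing): /t/ is a voiceless stop between vowels /i/ and /o/, so it voices to [d]. /p/ is a voiceless stop between vowels /o/ and /u/, so it voices to [b]. /dusugditopuktiid/ → dusugdidobuktiid.
Rule 3 (stop-cluster a-epenthesis): /g/ and /d/ form a stop–stop cluster, so [a] is inserted between them. /k/ and /t/ form a stop–stop cluster, so [a] is inserted between them. /dusugdidobuktiid/ → dusugadidobukatiid.
Rule 4 (intervocalic spirantization): /d/ is a stop between vowels /a/ and /i/, so it spirantizes to the fricative [z]. /d/ is a stop between vowels /i/ and /o/, so it spirantizes to the fricative [z]. /b/ is a stop between vowels /o/ and /u/, so it spirantizes to the fricative [v]. /k/ is a stop between vowels /u/ and /a/, so it spirantizes to the fricative [x]. /t/ is a stop between vowels /a/ and /i/, so it spirantizes to the fricative [s]. /dusugadidobukatiid/ → dusugazizovuxasiid.
Rule 5 (final devoicing): /d/ is a voiced obstruent in word-final position, so it devoices to [t]. /dusugazizovuxasiid/ → dusugazizovuxasiit.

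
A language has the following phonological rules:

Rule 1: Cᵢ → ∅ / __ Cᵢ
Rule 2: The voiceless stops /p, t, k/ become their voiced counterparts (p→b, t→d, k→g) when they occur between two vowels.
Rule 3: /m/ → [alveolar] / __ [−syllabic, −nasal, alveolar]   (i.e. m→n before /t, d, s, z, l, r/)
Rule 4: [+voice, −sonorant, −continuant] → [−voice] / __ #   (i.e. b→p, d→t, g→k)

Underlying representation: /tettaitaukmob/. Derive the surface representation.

Rule 1 (degemination): /tt/ is a geminate; the first /t/ deletes. /tettaitaukmob/ → tetaitaukmob.
Rule 2 (intervocalic voicing): /t/ is a voiceless stop between vowels /e/ and /a/, so it voices to [d]. /t/ is a voiceless stop between vowels /i/ and /a/, so it voices to [d]. /tetaitaukmob/ → tedaidaukmob.
Rule 3 (nasal place assimilation): no segment meets the environment; /tedaidaukmob/ is unchanged.
Rule 4 (final devoicing): /b/ is a voiced stop in word-final position, so it devoices to [p]. /tedaidaukmob/ → tedaidaukmop.

tedaidaukmop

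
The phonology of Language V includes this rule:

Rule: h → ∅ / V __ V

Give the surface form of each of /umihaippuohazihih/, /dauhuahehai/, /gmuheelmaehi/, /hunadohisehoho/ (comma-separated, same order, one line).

/umihaippuohazihih/: /h/ occurs between vowels /i/ and /a/, so it deletes. /h/ occurs between vowels /o/ and /a/, so it deletes. /h/ occurs between vowels /i/ and /i/, so it deletes. → [umiaippuoaziih].
/dauhuahehai/: /h/ occurs between vowels /u/ and /u/, so it deletes. /h/ occurs between vowels /a/ and /e/, so it deletes. /h/ occurs between vowels /e/ and /a/, so it deletes. → [dauuaeai].
/gmuheelmaehi/: /h/ occurs between vowels /u/ and /e/, so it deletes. /h/ occurs between vowels /e/ and /i/, so it deletes. → [gmueelmaei].
/hunadohisehoho/: /h/ occurs between vowels /o/ and /i/, so it deletes. /h/ occurs between vowels /e/ and /o/, so it deletes. /h/ occurs between vowels /o/ and /o/, so it deletes. → [hunadoiseoo].

umiaippuoaziih, dauuaeai, gmueelmaei, hunadoiseoo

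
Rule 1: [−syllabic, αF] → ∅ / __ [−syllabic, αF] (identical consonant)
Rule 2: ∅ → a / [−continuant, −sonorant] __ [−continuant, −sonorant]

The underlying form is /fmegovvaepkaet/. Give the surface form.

Rule 1 (degemination): /vv/ is a geminate; the first /v/ deletes. /fmegovvaepkaet/ → fmegovaepkaet.
Rule 2 (stop-cluster a-epenthesis): /p/ and /k/ form a stop–stop cluster, so [a] is inserted between them. /fmegovaepkaet/ → fmegovaepakaet.

fmegovaepakaet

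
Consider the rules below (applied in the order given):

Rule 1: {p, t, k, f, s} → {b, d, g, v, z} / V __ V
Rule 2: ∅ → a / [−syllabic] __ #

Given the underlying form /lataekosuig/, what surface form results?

Rule 1 (intervocalic voicing): /t/ is a voiceless obstruent between vowels /a/ and /a/, so it voices to [d]. /k/ is a voiceless obstruent between vowels /e/ and /o/, so it voices to [g]. /s/ is a voiceless obstruent between vowels /o/ and /u/, so it voices to [z]. /lataekosuig/ → ladaegozuig.
Rule 2 (final a-epenthesis): the form ends in the consonant /g/, so [a] is inserted word-finally. /ladaegozuig/ → ladaegozuiga.

ladaegozuiga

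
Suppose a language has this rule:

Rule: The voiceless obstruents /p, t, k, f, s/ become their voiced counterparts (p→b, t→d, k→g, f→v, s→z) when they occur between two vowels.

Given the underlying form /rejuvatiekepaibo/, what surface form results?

rejuvadiegebaibo

/t/ is a voiceless obstruent between vowels /a/ and /i/, so it voices to [d].
/k/ is a voiceless obstruent between vowels /e/ and /e/, so it voices to [g].
/p/ is a voiceless obstruent between vowels /e/ and /a/, so it voices to [b].
Surface form: [rejuvadiegebaibo].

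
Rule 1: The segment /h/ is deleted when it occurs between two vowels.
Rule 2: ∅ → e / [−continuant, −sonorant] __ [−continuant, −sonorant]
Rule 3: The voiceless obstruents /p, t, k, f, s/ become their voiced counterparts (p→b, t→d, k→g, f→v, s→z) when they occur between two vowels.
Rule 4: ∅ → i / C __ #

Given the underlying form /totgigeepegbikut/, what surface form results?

Rule 1 (intervocalic h-deletion): no segment meets the environment; /totgigeepegbikut/ is unchanged.
Rule 2 (stop-cluster e-epenthesis): /t/ and /g/ form a stop–stop cluster, so [e] is inserted between them. /g/ and /b/ form a stop–stop cluster, so [e] is inserted between them. /totgigeepegbikut/ → totegigeepegebikut.
Rule 3 (intervocalic voicing): /t/ is a voiceless obstruent between vowels /o/ and /e/, so it voices to [d]. /p/ is a voiceless obstruent between vowels /e/ and /e/, so it voices to [b]. /k/ is a voiceless obstruent between vowels /i/ and /u/, so it voices to [g]. /totegigeepegebikut/ → todegigeebegebigut.
Rule 4 (final i-epenthesis): the form ends in the consonant /t/, so [i] is inserted word-finally. /todegigeebegebigut/ → todegigeebegebiguti.

todegigeebegebiguti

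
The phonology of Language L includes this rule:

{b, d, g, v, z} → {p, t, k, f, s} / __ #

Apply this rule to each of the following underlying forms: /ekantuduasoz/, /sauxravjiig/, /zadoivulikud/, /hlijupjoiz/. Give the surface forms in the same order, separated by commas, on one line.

ekantuduasos, sauxravjiik, zadoivulikut, hlijupjois

/ekantuduasoz/: /z/ is a voiced obstruent in word-final position, so it devoices to [s]. → [ekantuduasos].
/sauxravjiig/: /g/ is a voiced obstruent in word-final position, so it devoices to [k]. → [sauxravjiik].
/zadoivulikud/: /d/ is a voiced obstruent in word-final position, so it devoices to [t]. → [zadoivulikut].
/hlijupjoiz/: /z/ is a voiced obstruent in word-final position, so it devoices to [s]. → [hlijupjois].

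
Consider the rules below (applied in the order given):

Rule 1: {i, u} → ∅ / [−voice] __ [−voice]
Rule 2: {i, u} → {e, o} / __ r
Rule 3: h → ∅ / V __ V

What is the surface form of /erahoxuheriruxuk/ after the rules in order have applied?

eraoxhereruxk

Rule 1 (high vowel syncope): /u/ is a high vowel flanked by voiceless consonants /x/ and /h/, so it deletes. /u/ is a high vowel flanked by voiceless consonants /x/ and /k/, so it deletes. /erahoxuheriruxuk/ → erahoxheriruxk.
Rule 2 (pre-rhotic lowering): /i/ is a high vowel immediately before /r/, so it lowers to [e]. /erahoxheriruxk/ → erahoxhereruxk.
Rule 3 (intervocalic h-deletion): /h/ occurs between vowels /a/ and /o/, so it deletes. /erahoxhereruxk/ → eraoxhereruxk.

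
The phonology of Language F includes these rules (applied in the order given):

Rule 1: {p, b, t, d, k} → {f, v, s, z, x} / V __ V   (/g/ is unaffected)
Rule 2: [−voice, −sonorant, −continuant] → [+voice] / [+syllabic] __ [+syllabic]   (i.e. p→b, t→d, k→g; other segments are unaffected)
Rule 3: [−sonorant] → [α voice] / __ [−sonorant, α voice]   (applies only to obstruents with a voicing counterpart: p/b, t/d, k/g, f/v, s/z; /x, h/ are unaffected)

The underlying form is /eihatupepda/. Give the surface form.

Rule 1 (intervocalic spirantization): /t/ is a stop between vowels /a/ and /u/, so it spirantizes to the fricative [s]. /p/ is a stop between vowels /u/ and /e/, so it spirantizes to the fricative [f]. /eihatupepda/ → eihasufepda.
Rule 2 (intervocalic voicing): no segment meets the environment; /eihasufepda/ is unchanged.
Rule 3 (regressive voicing assimilation): /p/ precedes the voiced obstruent /d/, so it voices to [b] by assimilation. /eihasufepda/ → eihasufebda.

eihasufebda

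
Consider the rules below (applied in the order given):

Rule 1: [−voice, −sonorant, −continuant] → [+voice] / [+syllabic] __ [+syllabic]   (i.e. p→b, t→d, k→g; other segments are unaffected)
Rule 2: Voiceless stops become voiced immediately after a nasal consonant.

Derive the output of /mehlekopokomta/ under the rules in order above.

Rule 1 (intervocalic voicing): /k/ is a voiceless stop between vowels /e/ and /o/, so it voices to [g]. /p/ is a voiceless stop between vowels /o/ and /o/, so it voices to [b]. /k/ is a voiceless stop between vowels /o/ and /o/, so it voices to [g]. /mehlekopokomta/ → mehlegobogomta.
Rule 2 (post-nasal voicing): /t/ is a voiceless stop immediately after the nasal /m/, so it voices to [d]. /mehlegobogomta/ → mehlegobogomda.

mehlegobogomda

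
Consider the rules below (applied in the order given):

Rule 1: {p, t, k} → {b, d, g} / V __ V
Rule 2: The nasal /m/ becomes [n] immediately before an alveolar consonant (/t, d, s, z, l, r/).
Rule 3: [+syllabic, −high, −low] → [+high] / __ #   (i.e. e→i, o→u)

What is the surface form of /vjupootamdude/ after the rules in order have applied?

Rule 1 (intervocalic voicing): /p/ is a voiceless stop between vowels /u/ and /o/, so it voices to [b]. /t/ is a voiceless stop between vowels /o/ and /a/, so it voices to [d]. /vjupootamdude/ → vjuboodamdude.
Rule 2 (nasal place assimilation): /m/ precedes the alveolar consonant /d/, so it assimilates in place to [n]. /vjuboodamdude/ → vjuboodandude.
Rule 3 (final vowel raising): /e/ is a mid vowel in word-final position, so it raises to [i]. /vjuboodandude/ → vjuboodandudi.

vjuboodandudi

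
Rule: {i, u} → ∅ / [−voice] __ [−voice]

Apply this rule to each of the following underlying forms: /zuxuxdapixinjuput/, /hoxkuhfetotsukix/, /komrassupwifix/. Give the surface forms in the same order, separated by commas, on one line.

zuxxdapxinjupt, hoxkhfetotskx, komrasspwifx

/zuxuxdapixinjuput/: /u/ is a high vowel flanked by voiceless consonants /x/ and /x/, so it deletes. /i/ is a high vowel flanked by voiceless consonants /p/ and /x/, so it deletes. /u/ is a high vowel flanked by voiceless consonants /p/ and /t/, so it deletes. → [zuxxdapxinjupt].
/hoxkuhfetotsukix/: /u/ is a high vowel flanked by voiceless consonants /k/ and /h/, so it deletes. /u/ is a high vowel flanked by voiceless consonants /s/ and /k/, so it deletes. /i/ is a high vowel flanked by voiceless consonants /k/ and /x/, so it deletes. → [hoxkhfetotskx].
/komrassupwifix/: /u/ is a high vowel flanked by voiceless consonants /s/ and /p/, so it deletes. /i/ is a high vowel flanked by voiceless consonants /f/ and /x/, so it deletes. → [komrasspwifx].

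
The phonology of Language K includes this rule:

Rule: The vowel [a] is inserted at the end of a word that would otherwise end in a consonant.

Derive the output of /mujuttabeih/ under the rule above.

mujuttabeiha

the form ends in the consonant /h/, so [a] is inserted word-finally.
Surface form: [mujuttabeiha].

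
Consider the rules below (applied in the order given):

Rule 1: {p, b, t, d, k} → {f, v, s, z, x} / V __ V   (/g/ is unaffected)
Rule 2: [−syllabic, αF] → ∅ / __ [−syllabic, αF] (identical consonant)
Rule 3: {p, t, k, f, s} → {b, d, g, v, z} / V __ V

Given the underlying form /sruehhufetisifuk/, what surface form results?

Rule 1 (intervocalic spirantization): /t/ is a stop between vowels /e/ and /i/, so it spirantizes to the fricative [s]. /sruehhufetisifuk/ → sruehhufesisifuk.
Rule 2 (degemination): /hh/ is a geminate; the first /h/ deletes. /sruehhufesisifuk/ → sruehufesisifuk.
Rule 3 (intervocalic voicing): /f/ is a voiceless obstruent between vowels /u/ and /e/, so it voices to [v]. /s/ is a voiceless obstruent between vowels /e/ and /i/, so it voices to [z]. /s/ is a voiceless obstruent between vowels /i/ and /i/, so it voices to [z]. /f/ is a voiceless obstruent between vowels /i/ and /u/, so it voices to [v]. /sruehufesisifuk/ → sruehuvezizivuk.

sruehuvezizivuk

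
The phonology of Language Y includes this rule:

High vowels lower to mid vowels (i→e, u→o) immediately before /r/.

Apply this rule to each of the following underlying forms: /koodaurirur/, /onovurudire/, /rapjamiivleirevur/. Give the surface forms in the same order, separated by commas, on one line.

/koodaurirur/: /u/ is a high vowel immediately before /r/, so it lowers to [o]. /i/ is a high vowel immediately before /r/, so it lowers to [e]. /u/ is a high vowel immediately before /r/, so it lowers to [o]. → [koodaoreror].
/onovurudire/: /u/ is a high vowel immediately before /r/, so it lowers to [o]. /i/ is a high vowel immediately before /r/, so it lowers to [e]. → [onovorudere].
/rapjamiivleirevur/: /i/ is a high vowel immediately before /r/, so it lowers to [e]. /u/ is a high vowel immediately before /r/, so it lowers to [o]. → [rapjamiivleerevor].

koodaoreror, onovorudere, rapjamiivleerevor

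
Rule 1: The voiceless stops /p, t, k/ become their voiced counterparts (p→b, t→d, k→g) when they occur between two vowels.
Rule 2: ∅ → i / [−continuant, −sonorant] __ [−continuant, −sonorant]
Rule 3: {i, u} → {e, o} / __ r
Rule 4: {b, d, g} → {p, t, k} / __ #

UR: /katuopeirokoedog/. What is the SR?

Rule 1 (intervocalic voicing): /t/ is a voiceless stop between vowels /a/ and /u/, so it voices to [d]. /p/ is a voiceless stop between vowels /o/ and /e/, so it voices to [b]. /k/ is a voiceless stop between vowels /o/ and /o/, so it voices to [g]. /katuopeirokoedog/ → kaduobeirogoedog.
Rule 2 (stop-cluster i-epenthesis): no segment meets the environment; /kaduobeirogoedog/ is unchanged.
Rule 3 (pre-rhotic lowering): /i/ is a high vowel immediately before /r/, so it lowers to [e]. /kaduobeirogoedog/ → kaduobeerogoedog.
Rule 4 (final devoicing): /g/ is a voiced stop in word-final position, so it devoices to [k]. /kaduobeerogoedog/ → kaduobeerogoedok.

kaduobeerogoedok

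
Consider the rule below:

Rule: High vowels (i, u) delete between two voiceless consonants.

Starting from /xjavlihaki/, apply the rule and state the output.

No segment of /xjavlihaki/ meets the structural description of the rule, so the form surfaces unchanged.

xjavlihaki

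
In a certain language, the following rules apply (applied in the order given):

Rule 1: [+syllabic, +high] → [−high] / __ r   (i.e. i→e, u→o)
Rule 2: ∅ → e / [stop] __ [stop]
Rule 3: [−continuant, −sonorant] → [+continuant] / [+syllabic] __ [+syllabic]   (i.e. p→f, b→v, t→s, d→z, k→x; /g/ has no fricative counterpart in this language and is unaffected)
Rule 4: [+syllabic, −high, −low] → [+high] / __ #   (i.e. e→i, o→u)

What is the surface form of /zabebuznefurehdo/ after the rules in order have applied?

Rule 1 (pre-rhotic lowering): /u/ is a high vowel immediately before /r/, so it lowers to [o]. /zabebuznefurehdo/ → zabebuzneforehdo.
Rule 2 (stop-cluster e-epenthesis): no segment meets the environment; /zabebuzneforehdo/ is unchanged.
Rule 3 (intervocalic spirantization): /b/ is a stop between vowels /a/ and /e/, so it spirantizes to the fricative [v]. /b/ is a stop between vowels /e/ and /u/, so it spirantizes to the fricative [v]. /zabebuzneforehdo/ → zavevuzneforehdo.
Rule 4 (final vowel raising): /o/ is a mid vowel in word-final position, so it raises to [u]. /zavevuzneforehdo/ → zavevuzneforehdu.

zavevuzneforehdu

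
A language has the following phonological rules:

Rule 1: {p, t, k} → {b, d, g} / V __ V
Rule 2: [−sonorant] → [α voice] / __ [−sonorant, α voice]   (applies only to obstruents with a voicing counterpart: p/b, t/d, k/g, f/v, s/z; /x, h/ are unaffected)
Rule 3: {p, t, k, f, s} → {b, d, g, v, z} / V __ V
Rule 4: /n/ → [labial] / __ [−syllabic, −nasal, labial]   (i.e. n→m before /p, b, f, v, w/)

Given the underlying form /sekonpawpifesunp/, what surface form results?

Rule 1 (intervocalic voicing): /k/ is a voiceless stop between vowels /e/ and /o/, so it voices to [g]. /sekonpawpifesunp/ → segonpawpifesunp.
Rule 2 (regressive voicing assimilation): no segment meets the environment; /segonpawpifesunp/ is unchanged.
Rule 3 (intervocalic voicing): /f/ is a voiceless obstruent between vowels /i/ and /e/, so it voices to [v]. /s/ is a voiceless obstruent between vowels /e/ and /u/, so it voices to [z]. /segonpawpifesunp/ → segonpawpivezunp.
Rule 4 (nasal place assimilation): /n/ precedes the labial consonant /p/, so it assimilates in place to [m]. /n/ precedes the labial consonant /p/, so it assimilates in place to [m]. /segonpawpivezunp/ → segompawpivezump.

segompawpivezump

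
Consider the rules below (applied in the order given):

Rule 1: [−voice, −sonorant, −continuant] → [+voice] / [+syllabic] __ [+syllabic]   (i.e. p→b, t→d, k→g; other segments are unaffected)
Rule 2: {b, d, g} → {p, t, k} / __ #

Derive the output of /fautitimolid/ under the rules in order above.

faudidimolit

Rule 1 (intervocalic voicing): /t/ is a voiceless stop between vowels /u/ and /i/, so it voices to [d]. /t/ is a voiceless stop between vowels /i/ and /i/, so it voices to [d]. /fautitimolid/ → faudidimolid.
Rule 2 (final devoicing): /d/ is a voiced stop in word-final position, so it devoices to [t]. /faudidimolid/ → faudidimolit.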